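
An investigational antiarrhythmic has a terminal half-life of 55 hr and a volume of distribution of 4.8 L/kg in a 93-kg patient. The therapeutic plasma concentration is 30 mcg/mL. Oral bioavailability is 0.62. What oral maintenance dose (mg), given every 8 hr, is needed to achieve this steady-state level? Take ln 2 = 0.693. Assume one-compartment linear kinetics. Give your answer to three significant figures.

Vd(total) = 93 kg × 4.8 L/kg = 446.4 L
CL = ln 2 · Vd / t½ = 0.693 × 446.4 / 55 = 5.625 L/h
D = CL × Css × τ / F = 5.625 × 30 × 8 / 0.62 = 2177 mg

2180 mg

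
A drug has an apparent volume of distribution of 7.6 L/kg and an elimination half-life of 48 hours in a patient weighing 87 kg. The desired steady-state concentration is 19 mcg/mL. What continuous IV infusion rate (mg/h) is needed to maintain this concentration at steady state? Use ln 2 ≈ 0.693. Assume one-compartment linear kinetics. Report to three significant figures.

Total Vd = 7.6 × 87 = 661.2 L
k = 0.693/48 = 0.01444 h⁻¹, so CL = k·Vd = 0.01444 × 661.2 = 9.548 L/h
Infusion rate = CL × Css = 9.548 × 19 = 181.4 mg/h

181 mg/h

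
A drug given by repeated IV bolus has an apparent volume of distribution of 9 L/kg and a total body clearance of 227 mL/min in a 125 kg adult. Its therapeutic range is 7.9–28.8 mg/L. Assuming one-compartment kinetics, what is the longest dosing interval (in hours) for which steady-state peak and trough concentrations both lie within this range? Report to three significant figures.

Total Vd = 9 × 125 = 1125 L
Convert clearance: 227 mL/min × 60 min/h ÷ 1000 mL/L = 13.62 L/h
k = CL / Vd = 13.62 / 1125 = 0.01211 h⁻¹
Between IV bolus doses, concentration decays as C = C₀·e^(−kτ), so C_peak/C_trough = e^(kτ).
τ_max = ln(C_peak/C_trough) / k = ln(28.8/7.9) / 0.01211 = 1.294 / 0.01211 = 106.9 h

107 h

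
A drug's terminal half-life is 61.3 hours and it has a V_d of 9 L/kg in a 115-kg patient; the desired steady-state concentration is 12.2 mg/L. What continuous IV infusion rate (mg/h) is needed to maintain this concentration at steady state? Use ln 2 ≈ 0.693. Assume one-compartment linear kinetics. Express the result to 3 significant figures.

Vd = 9 L/kg × 115 kg = 1035 L
CL = 0.693 × Vd / t½ = 0.693 × 1035 / 61.3 = 11.70 L/h
Infusion rate = CL × Css = 11.70 × 12.2 = 142.7 mg/h

143 mg/h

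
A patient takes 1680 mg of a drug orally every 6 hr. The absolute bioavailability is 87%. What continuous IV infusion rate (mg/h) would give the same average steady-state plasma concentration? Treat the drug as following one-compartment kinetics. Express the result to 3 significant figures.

Equivalent systemic input: infusion rate = F·D/τ.
Rate = 0.87 × 1680 / 6 = 243.6 mg/h

244 mg/h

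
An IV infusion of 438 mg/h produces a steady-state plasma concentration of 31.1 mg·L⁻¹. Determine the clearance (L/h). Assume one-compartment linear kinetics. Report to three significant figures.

14.1 L/h

At steady state, infusion rate = CL × Css, so CL = rate / Css.
CL = 438 / 31.1 = 14.08 L/h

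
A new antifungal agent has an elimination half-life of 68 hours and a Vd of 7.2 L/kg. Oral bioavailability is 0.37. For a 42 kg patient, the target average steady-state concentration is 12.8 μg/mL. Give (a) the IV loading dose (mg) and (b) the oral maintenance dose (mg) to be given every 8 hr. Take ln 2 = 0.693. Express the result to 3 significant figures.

Total Vd = 7.2 × 42 = 302.4 L
LD = Vd × C = 302.4 × 12.8 = 3871 mg
CL = 0.693 × Vd / t½ = 0.693 × 302.4 / 68 = 3.082 L/h
D = CL × Css × τ / F = 3.082 × 12.8 × 8 / 0.37 = 853.0 mg

(a) 3870 mg; (b) 853 mg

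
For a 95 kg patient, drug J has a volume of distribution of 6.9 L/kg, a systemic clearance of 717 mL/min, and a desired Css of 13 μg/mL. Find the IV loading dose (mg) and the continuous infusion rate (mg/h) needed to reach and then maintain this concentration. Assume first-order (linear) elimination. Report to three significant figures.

Vd = 6.9 L/kg × 95 kg = 655.5 L
Loading dose = Vd × C = 655.5 × 13 = 8522 mg
CL = 717 mL/min = 717 × 0.06 = 43.02 L/h
Maintenance: replace elimination → rate = CL × Css = 43.02 × 13 = 559.3 mg/h

(a) 8520 mg; (b) 559 mg/h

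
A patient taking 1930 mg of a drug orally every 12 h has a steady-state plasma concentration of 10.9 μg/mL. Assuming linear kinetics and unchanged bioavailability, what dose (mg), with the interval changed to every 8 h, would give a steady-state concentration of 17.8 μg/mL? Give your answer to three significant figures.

With linear kinetics, Css is proportional to dose rate (D/τ) at fixed clearance.
D₂ = D₁ × (Css,target / Css,current) × (τ₂/τ₁) = 1930 × (17.8/10.9) × (8/12) = 2101 mg

2100 mg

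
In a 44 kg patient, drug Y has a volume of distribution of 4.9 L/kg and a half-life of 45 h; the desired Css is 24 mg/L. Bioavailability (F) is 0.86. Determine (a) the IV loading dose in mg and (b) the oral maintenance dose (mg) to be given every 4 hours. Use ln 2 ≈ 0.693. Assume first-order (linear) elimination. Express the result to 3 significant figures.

(a) 5170 mg; (b) 371 mg

Vd = 4.9 L/kg × 44 kg = 215.6 L
LD = Vd × C = 215.6 × 24 = 5174 mg
CL = 0.693 × Vd / t½ = 0.693 × 215.6 / 45 = 3.320 L/h
D = CL × Css × τ / F = 3.320 × 24 × 4 / 0.86 = 370.6 mg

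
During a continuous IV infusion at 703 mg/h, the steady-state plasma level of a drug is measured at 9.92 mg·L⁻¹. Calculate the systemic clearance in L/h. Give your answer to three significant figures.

At steady state, infusion rate = CL × Css, so CL = rate / Css.
CL = 703 / 9.92 = 70.87 L/h

70.9 L/h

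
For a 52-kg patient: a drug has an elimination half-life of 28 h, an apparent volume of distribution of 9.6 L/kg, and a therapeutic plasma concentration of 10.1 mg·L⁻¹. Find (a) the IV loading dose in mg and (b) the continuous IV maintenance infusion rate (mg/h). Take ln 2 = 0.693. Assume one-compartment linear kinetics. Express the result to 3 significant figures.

(a) 5040 mg; (b) 125 mg/h

Total Vd = 9.6 × 52 = 499.2 L
LD = Vd × C = 499.2 × 10.1 = 5042 mg
CL = 0.693 × Vd / t½ = 0.693 × 499.2 / 28 = 12.36 L/h
Infusion rate = CL × Css = 12.36 × 10.1 = 124.8 mg/h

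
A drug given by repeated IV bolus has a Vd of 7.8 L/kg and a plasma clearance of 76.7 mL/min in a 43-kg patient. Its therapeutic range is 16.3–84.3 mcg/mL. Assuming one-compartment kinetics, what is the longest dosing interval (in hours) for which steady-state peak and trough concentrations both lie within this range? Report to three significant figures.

Vd = 7.8 L/kg × 43 kg = 335.4 L
Convert clearance: 76.7 mL/min × 60 min/h ÷ 1000 mL/L = 4.602 L/h
k = CL / Vd = 4.602 / 335.4 = 0.01372 h⁻¹
Between IV bolus doses, concentration decays as C = C₀·e^(−kτ), so C_peak/C_trough = e^(kτ).
τ_max = ln(C_peak/C_trough) / k = ln(84.3/16.3) / 0.01372 = 1.643 / 0.01372 = 119.8 h

120 h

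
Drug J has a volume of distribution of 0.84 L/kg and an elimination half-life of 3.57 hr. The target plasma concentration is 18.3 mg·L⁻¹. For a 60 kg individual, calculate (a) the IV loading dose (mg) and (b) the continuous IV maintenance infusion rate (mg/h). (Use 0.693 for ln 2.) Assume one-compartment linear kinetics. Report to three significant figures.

Vd(total) = 60 kg × 0.84 L/kg = 50.40 L
LD = Vd × C = 50.40 × 18.3 = 922.3 mg
CL = 0.693 × Vd / t½ = 0.693 × 50.40 / 3.57 = 9.784 L/h
Infusion rate = CL × Css = 9.784 × 18.3 = 179.0 mg/h

(a) 922 mg; (b) 179 mg/h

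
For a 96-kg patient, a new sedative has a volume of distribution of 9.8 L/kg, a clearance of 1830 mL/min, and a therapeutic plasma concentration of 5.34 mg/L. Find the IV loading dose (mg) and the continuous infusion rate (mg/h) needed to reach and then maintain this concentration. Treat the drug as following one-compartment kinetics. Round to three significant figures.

Vd = 9.8 L/kg × 96 kg = 940.8 L
Loading dose = Vd × C = 940.8 × 5.34 = 5024 mg
CL = 1830 mL/min = 1830 × 0.06 = 109.8 L/h
Infusion rate = 109.8 L/h × 5.34 mg/L = 586.3 mg/h

(a) 5020 mg; (b) 586 mg/h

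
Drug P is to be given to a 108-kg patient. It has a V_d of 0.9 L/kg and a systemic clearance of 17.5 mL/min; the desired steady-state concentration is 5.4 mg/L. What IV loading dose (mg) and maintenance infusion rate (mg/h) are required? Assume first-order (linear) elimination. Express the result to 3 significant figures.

(a) 525 mg; (b) 5.67 mg/h

Vd = 0.9 L/kg × 108 kg = 97.20 L
Loading dose = Vd × C = 97.20 × 5.4 = 524.9 mg
CL = 17.5 mL/min × 60/1000 = 1.050 L/h
Maintenance infusion rate = CL × Css = 1.050 × 5.4 = 5.670 mg/h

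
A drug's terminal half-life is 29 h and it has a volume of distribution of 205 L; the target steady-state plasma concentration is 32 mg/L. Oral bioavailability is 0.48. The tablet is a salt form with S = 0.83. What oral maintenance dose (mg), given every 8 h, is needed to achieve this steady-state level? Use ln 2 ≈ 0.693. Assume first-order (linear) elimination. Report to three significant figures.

3150 mg

k = 0.693/29 = 0.02390 h⁻¹, so CL = k·Vd = 0.02390 × 205.0 = 4.900 L/h
D = CL × Css × τ / F / S = 4.900 × 32 × 8 / 0.48 / 0.83 = 3149 mg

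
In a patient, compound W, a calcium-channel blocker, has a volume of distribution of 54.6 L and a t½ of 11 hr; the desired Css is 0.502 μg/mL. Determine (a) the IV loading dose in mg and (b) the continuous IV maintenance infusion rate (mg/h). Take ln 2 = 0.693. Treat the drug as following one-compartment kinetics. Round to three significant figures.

LD = Vd × C = 54.60 × 0.502 = 27.41 mg
CL = 0.693 × Vd / t½ = 0.693 × 54.60 / 11 = 3.440 L/h
Infusion rate = CL × Css = 3.440 × 0.502 = 1.727 mg/h

(a) 27.4 mg; (b) 1.73 mg/h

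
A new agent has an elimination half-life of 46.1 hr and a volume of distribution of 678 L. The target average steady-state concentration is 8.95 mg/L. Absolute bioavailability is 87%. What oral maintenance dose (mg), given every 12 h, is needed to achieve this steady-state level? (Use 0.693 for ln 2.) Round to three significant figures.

k = 0.693/46.1 = 0.01503 h⁻¹, so CL = k·Vd = 0.01503 × 678.0 = 10.19 L/h
D = CL × Css × τ / F = 10.19 × 8.95 × 12 / 0.87 = 1258 mg

1260 mg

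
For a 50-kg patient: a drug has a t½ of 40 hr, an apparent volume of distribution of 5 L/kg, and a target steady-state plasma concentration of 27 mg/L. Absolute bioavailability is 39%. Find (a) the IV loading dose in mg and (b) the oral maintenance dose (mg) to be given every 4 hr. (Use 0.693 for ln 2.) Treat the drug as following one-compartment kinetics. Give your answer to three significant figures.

(a) 6750 mg; (b) 1200 mg

Vd = 5 L/kg × 50 kg = 250.0 L
LD = Vd × C = 250.0 × 27 = 6750 mg
CL = 0.693 × Vd / t½ = 0.693 × 250.0 / 40 = 4.331 L/h
D = CL × Css × τ / F = 4.331 × 27 × 4 / 0.39 = 1199 mg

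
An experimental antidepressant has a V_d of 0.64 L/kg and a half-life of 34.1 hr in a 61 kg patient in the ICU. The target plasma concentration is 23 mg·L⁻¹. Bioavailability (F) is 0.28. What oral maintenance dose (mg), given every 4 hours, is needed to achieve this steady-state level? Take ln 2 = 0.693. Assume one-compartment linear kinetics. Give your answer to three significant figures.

261 mg

Vd = 0.64 L/kg × 61 kg = 39.04 L
CL = ln 2 · Vd / t½ = 0.693 × 39.04 / 34.1 = 0.7934 L/h
D = CL × Css × τ / F = 0.7934 × 23 × 4 / 0.28 = 260.7 mg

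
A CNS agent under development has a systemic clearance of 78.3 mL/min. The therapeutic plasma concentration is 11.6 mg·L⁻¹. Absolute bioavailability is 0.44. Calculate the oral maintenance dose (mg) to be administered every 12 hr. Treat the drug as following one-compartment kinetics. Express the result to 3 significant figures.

1490 mg

CL = 78.3 mL/min × 60/1000 = 4.698 L/h
D = CL × Css × τ / F = 4.698 × 11.6 × 12 / 0.44 = 1486 mg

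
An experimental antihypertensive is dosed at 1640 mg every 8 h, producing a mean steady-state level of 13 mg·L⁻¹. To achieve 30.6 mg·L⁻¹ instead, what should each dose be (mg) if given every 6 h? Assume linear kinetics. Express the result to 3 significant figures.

2900 mg

For first-order elimination, Css ∝ F·D/(CL·τ); F and CL are unchanged, so Css ∝ D/τ.
D₂ = D₁ × (Css,target / Css,current) × (τ₂/τ₁) = 1640 × (30.6/13) × (6/8) = 2895 mg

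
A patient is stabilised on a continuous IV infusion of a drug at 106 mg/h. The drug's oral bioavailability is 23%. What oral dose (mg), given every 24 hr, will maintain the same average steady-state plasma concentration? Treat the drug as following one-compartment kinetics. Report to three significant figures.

To maintain the same Css, the systemic dosing rate must be unchanged: F·D/τ = infusion rate.
D = rate × τ / F = 106 × 24 / 0.23 = 11060 mg

11100 mg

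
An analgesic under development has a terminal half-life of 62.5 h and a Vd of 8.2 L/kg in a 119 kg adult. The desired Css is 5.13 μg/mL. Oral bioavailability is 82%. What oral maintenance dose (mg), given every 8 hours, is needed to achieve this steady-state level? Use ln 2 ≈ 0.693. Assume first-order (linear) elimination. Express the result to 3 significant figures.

542 mg

Vd = 8.2 L/kg × 119 kg = 975.8 L
CL = 0.693 × Vd / t½ = 0.693 × 975.8 / 62.5 = 10.82 L/h
D = CL × Css × τ / F = 10.82 × 5.13 × 8 / 0.82 = 541.5 mg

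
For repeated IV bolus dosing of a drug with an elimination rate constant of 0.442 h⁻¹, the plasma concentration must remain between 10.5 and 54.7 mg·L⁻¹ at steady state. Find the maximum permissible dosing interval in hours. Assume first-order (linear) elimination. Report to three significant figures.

3.73 h

Between IV bolus doses, concentration decays as C = C₀·e^(−kτ), so C_peak/C_trough = e^(kτ).
τ_max = ln(C_peak/C_trough) / k = ln(54.7/10.5) / 0.4420 = 1.650 / 0.4420 = 3.733 h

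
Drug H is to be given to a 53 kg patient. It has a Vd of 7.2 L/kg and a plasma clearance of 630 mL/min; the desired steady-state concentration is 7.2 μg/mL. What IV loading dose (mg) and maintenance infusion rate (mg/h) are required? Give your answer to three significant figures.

Vd(total) = 53 kg × 7.2 L/kg = 381.6 L
LD = Vd · C_target = 381.6 × 7.2 = 2748 mg
CL = 630 mL/min × 60/1000 = 37.80 L/h
Maintenance: replace elimination → rate = CL × Css = 37.80 × 7.2 = 272.2 mg/h

(a) 2750 mg; (b) 272 mg/h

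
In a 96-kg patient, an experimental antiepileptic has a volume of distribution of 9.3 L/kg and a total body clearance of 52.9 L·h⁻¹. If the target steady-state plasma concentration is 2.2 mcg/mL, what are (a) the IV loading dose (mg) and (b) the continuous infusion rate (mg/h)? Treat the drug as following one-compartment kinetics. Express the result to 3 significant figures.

(a) 1960 mg; (b) 116 mg/h

Vd(total) = 96 kg × 9.3 L/kg = 892.8 L
Loading: fill Vd to C_target → 892.8 L × 2.2 mg/L = 1964 mg
Maintenance: replace elimination → rate = CL × Css = 52.90 × 2.2 = 116.4 mg/h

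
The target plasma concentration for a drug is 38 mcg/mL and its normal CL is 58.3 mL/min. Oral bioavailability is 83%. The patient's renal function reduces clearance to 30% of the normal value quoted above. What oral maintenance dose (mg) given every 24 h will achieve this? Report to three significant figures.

1150 mg

Convert clearance: 58.3 mL/min × 60 min/h ÷ 1000 mL/L = 3.498 L/h
Patient clearance = 0.3 × 3.498 = 1.049 L/h
D = CL × Css × τ / F = 1.049 × 38 × 24 / 0.83 = 1153 mg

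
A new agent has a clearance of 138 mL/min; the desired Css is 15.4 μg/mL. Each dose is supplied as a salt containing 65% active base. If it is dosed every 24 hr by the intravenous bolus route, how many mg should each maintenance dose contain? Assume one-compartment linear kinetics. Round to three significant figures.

4710 mg

CL = 138 mL/min = 138 × 0.06 = 8.280 L/h
D = CL × Css × τ / S = 8.280 × 15.4 × 24 / 0.65 = 4708 mg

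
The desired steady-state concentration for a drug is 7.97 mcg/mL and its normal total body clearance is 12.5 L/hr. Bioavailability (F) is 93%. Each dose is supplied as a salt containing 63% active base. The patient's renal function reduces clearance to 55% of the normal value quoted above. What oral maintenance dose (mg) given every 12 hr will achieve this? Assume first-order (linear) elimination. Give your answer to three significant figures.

Patient clearance = 0.55 × 12.50 = 6.875 L/h
D = CL × Css × τ / F / S = 6.875 × 7.97 × 12 / 0.93 / 0.63 = 1122 mg

1120 mg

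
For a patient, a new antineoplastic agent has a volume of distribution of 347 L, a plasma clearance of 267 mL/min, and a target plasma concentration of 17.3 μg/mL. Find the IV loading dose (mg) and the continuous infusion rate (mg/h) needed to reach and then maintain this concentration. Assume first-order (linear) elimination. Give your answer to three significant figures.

Loading dose = Vd × C = 347.0 × 17.3 = 6003 mg
CL = 267 mL/min × 60/1000 = 16.02 L/h
Infusion rate = 16.02 L/h × 17.3 mg/L = 277.1 mg/h

(a) 6000 mg; (b) 277 mg/h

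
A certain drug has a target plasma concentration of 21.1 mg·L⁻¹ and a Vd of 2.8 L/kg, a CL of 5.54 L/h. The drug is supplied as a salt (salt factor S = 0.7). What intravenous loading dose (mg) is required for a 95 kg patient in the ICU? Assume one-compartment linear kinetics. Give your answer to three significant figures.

Total Vd = 2.8 × 95 = 266.0 L
LD = Vd × C / S = 266.0 × 21.10 / 0.7 = 8018 mg

8020 mg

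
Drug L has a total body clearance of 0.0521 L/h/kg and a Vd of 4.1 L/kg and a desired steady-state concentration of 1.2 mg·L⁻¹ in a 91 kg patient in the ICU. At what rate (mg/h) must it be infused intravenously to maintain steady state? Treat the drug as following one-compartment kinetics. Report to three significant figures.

5.69 mg/h

CL = 0.0521 L/h/kg × 91 kg = 4.741 L/h
R₀ = 4.741 × 1.2 = 5.689 mg/h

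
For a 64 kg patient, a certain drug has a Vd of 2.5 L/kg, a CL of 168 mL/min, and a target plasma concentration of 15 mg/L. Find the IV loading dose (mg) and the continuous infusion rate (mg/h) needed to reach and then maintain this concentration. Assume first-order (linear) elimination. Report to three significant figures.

(a) 2400 mg; (b) 151 mg/h

Vd = 2.5 L/kg × 64 kg = 160.0 L
Loading dose = Vd × C = 160.0 × 15 = 2400 mg
CL = 168 mL/min = 168 × 0.06 = 10.08 L/h
Maintenance infusion rate = CL × Css = 10.08 × 15 = 151.2 mg/h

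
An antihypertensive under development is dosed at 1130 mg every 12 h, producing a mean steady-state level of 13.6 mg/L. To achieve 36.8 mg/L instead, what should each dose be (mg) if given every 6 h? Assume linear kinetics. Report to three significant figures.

With linear kinetics, Css is proportional to dose rate (D/τ) at fixed clearance.
D₂ = D₁ × (Css,target / Css,current) × (τ₂/τ₁) = 1130 × (36.8/13.6) × (6/12) = 1529 mg

1530 mg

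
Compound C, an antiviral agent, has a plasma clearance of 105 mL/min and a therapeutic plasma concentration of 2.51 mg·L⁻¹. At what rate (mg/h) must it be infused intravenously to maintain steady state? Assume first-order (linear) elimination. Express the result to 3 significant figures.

15.8 mg/h

CL = 105 mL/min = 105 × 0.06 = 6.300 L/h
R₀ = 6.300 × 2.51 = 15.81 mg/h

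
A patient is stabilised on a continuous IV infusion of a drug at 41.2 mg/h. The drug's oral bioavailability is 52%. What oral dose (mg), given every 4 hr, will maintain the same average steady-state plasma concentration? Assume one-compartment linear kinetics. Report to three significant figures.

To maintain the same Css, the systemic dosing rate must be unchanged: F·D/τ = infusion rate.
D = rate × τ / F = 41.2 × 4 / 0.52 = 316.9 mg

317 mg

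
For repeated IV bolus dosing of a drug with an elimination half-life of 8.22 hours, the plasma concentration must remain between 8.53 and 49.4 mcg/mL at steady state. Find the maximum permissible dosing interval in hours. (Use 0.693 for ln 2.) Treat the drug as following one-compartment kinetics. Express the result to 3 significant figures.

20.8 h

k = 0.693 / t½ = 0.693 / 8.22 = 0.08431 h⁻¹
Between IV bolus doses, concentration decays as C = C₀·e^(−kτ), so C_peak/C_trough = e^(kτ).
τ_max = ln(C_peak/C_trough) / k = ln(49.4/8.53) / 0.08431 = 1.756 / 0.08431 = 20.83 h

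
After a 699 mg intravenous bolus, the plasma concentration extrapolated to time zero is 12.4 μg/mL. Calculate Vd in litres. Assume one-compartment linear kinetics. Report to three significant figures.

56.4 L

Immediately after an IV bolus, C₀ = Dose / Vd, so Vd = Dose / C₀.
Vd = 699 / 12.4 = 56.37 L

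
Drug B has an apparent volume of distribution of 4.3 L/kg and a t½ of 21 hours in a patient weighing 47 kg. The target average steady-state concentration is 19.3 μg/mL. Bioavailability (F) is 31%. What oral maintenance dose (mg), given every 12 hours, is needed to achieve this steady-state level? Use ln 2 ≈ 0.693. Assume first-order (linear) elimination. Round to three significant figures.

Total Vd = 4.3 × 47 = 202.1 L
k = 0.693/21 = 0.03300 h⁻¹, so CL = k·Vd = 0.03300 × 202.1 = 6.669 L/h
D = CL × Css × τ / F = 6.669 × 19.3 × 12 / 0.31 = 4982 mg

4980 mg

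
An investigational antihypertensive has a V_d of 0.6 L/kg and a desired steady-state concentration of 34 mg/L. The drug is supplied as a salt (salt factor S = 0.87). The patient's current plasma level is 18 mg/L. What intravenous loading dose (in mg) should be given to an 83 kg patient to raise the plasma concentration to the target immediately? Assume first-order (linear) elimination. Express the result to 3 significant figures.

Vd = 0.6 L/kg × 83 kg = 49.80 L
The loading dose fills Vd to the target concentration.
Concentration deficit ΔC = 34 − 18 = 16.00 mg/L
LD = Vd × ΔC / S = 49.80 × 16.00 / 0.87 = 915.9 mg

916 mg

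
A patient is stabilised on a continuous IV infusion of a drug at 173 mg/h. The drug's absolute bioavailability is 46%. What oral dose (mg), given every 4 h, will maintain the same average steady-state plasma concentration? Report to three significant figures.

1500 mg

To maintain the same Css, the systemic dosing rate must be unchanged: F·D/τ = infusion rate.
D = rate × τ / F = 173 × 4 / 0.46 = 1504 mg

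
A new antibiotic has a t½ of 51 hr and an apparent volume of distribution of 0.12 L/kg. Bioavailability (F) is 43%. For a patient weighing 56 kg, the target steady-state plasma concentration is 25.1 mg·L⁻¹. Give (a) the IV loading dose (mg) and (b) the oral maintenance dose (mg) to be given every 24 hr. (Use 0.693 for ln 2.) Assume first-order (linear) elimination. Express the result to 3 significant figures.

(a) 169 mg; (b) 128 mg

Total Vd = 0.12 × 56 = 6.720 L
LD = Vd × C = 6.720 × 25.1 = 168.7 mg
CL = 0.693 × Vd / t½ = 0.693 × 6.720 / 51 = 0.09131 L/h
D = CL × Css × τ / F = 0.09131 × 25.1 × 24 / 0.43 = 127.9 mg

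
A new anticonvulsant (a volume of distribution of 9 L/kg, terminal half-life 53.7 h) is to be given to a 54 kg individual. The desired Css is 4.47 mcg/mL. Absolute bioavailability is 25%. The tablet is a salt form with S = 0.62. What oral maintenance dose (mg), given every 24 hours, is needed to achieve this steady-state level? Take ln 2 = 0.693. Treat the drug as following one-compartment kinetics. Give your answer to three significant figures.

4340 mg

Total Vd = 9 × 54 = 486.0 L
CL = ln 2 · Vd / t½ = 0.693 × 486.0 / 53.7 = 6.272 L/h
D = CL × Css × τ / F / S = 6.272 × 4.47 × 24 / 0.25 / 0.62 = 4341 mg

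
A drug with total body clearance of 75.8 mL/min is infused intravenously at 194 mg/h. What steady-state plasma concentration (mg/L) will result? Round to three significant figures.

CL = 75.8 mL/min × 60/1000 = 4.548 L/h
Css = rate / CL = 194 / 4.548 = 42.66 mg/L

42.7 mg/L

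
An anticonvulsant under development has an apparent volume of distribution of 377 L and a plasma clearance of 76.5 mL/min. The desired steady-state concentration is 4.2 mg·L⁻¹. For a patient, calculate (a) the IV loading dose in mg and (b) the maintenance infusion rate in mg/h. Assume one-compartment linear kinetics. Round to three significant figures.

LD = Vd · C_target = 377.0 × 4.2 = 1583 mg
Convert clearance: 76.5 mL/min × 60 min/h ÷ 1000 mL/L = 4.590 L/h
Maintenance: replace elimination → rate = CL × Css = 4.590 × 4.2 = 19.28 mg/h

(a) 1580 mg; (b) 19.3 mg/h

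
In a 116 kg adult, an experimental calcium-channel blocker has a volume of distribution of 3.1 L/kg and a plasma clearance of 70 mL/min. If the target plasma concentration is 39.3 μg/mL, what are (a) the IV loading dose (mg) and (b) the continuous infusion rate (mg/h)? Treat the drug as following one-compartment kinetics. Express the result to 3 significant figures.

Vd(total) = 116 kg × 3.1 L/kg = 359.6 L
Loading: fill Vd to C_target → 359.6 L × 39.3 mg/L = 14130 mg
CL = 70 mL/min × 60/1000 = 4.200 L/h
Infusion rate = 4.200 L/h × 39.3 mg/L = 165.1 mg/h

(a) 14100 mg; (b) 165 mg/h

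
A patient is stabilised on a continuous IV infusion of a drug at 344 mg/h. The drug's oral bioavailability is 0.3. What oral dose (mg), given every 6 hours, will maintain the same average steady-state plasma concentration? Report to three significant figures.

6880 mg

To maintain the same Css, the systemic dosing rate must be unchanged: F·D/τ = infusion rate.
D = rate × τ / F = 344 × 6 / 0.3 = 6880 mg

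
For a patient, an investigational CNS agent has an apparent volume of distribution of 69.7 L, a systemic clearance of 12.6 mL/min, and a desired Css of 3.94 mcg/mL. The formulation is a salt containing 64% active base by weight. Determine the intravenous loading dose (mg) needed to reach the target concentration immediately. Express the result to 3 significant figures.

LD = Vd × C / S = 69.70 × 3.940 / 0.64 = 429.1 mg

429 mg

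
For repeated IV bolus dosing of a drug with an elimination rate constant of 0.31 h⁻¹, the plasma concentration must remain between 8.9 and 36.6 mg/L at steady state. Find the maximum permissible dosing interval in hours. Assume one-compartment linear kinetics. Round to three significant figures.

4.56 h

Between IV bolus doses, concentration decays as C = C₀·e^(−kτ), so C_peak/C_trough = e^(kτ).
τ_max = ln(C_peak/C_trough) / k = ln(36.6/8.9) / 0.3100 = 1.414 / 0.3100 = 4.561 h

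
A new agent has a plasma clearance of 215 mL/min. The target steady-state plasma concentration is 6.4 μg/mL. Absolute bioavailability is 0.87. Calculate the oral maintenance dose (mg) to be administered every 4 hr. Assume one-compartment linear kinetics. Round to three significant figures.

380 mg

CL = 215 mL/min = 215 × 0.06 = 12.90 L/h
At steady state, dose per interval replaces the amount cleared in that interval: F·D/τ = CL·Css.
D = CL × Css × τ / F = 12.90 × 6.4 × 4 / 0.87 = 379.6 mg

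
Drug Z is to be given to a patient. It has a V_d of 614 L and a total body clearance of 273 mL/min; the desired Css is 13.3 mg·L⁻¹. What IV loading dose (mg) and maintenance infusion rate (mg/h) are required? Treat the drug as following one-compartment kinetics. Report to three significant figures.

Loading: fill Vd to C_target → 614.0 L × 13.3 mg/L = 8166 mg
Convert clearance: 273 mL/min × 60 min/h ÷ 1000 mL/L = 16.38 L/h
Maintenance infusion rate = CL × Css = 16.38 × 13.3 = 217.9 mg/h

(a) 8170 mg; (b) 218 mg/h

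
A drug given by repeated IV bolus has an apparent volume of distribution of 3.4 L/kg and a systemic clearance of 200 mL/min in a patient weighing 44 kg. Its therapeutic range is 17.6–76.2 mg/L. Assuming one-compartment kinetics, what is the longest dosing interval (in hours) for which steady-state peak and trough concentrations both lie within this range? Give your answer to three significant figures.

Vd = 3.4 L/kg × 44 kg = 149.6 L
Convert clearance: 200 mL/min × 60 min/h ÷ 1000 mL/L = 12.00 L/h
k = CL / Vd = 12.00 / 149.6 = 0.08021 h⁻¹
Between IV bolus doses, concentration decays as C = C₀·e^(−kτ), so C_peak/C_trough = e^(kτ).
τ_max = ln(C_peak/C_trough) / k = ln(76.2/17.6) / 0.08021 = 1.465 / 0.08021 = 18.26 h

18.3 h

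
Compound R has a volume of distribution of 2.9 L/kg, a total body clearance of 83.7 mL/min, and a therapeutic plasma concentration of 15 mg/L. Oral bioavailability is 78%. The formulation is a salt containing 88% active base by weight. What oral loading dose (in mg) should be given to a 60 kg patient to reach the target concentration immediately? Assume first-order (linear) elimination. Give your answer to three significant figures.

Vd = 2.9 L/kg × 60 kg = 174.0 L
LD = Vd × C / F / S = 174.0 × 15.00 / 0.78 / 0.88 = 3802 mg

3800 mg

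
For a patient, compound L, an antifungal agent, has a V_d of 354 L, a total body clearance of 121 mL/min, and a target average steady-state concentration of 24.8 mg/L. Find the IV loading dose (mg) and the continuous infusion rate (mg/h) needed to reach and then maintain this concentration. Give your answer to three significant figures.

Loading dose = Vd × C = 354.0 × 24.8 = 8779 mg
CL = 121 mL/min × 60/1000 = 7.260 L/h
Maintenance: replace elimination → rate = CL × Css = 7.260 × 24.8 = 180.0 mg/h

(a) 8780 mg; (b) 180 mg/h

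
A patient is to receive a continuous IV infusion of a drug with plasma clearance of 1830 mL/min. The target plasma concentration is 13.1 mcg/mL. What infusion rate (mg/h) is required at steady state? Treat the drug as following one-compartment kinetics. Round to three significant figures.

Convert clearance: 1830 mL/min × 60 min/h ÷ 1000 mL/L = 109.8 L/h
R₀ = 109.8 × 13.1 = 1438 mg/h

1440 mg/h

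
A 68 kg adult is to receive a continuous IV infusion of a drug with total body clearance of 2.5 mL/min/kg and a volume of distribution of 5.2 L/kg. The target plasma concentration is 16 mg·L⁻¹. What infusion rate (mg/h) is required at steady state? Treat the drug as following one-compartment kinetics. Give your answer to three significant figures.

CL = 2.5 mL/min/kg × 68 kg = 170.0 mL/min = 170.0 × 60/1000 = 10.20 L/h
Vd does not affect the maintenance rate; only clearance governs steady-state input.
Infusion rate = CL · Css = 10.20 L/h × 16 mg/L = 163.2 mg/h

163 mg/h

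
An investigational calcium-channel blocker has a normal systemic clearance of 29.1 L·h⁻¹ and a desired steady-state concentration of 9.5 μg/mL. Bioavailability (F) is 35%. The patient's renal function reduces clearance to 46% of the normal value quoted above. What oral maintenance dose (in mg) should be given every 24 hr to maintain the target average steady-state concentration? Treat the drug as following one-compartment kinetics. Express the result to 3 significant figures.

Patient clearance = 0.46 × 29.10 = 13.39 L/h
D = CL × Css × τ / F = 13.39 × 9.5 × 24 / 0.35 = 8723 mg

8720 mg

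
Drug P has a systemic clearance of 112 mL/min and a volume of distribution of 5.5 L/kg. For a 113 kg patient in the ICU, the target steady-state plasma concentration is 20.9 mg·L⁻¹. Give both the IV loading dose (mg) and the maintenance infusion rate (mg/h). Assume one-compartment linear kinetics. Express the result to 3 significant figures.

(a) 13000 mg; (b) 140 mg/h

Vd(total) = 113 kg × 5.5 L/kg = 621.5 L
Loading: fill Vd to C_target → 621.5 L × 20.9 mg/L = 12990 mg
CL = 112 mL/min = 112 × 0.06 = 6.720 L/h
Maintenance: replace elimination → rate = CL × Css = 6.720 × 20.9 = 140.4 mg/h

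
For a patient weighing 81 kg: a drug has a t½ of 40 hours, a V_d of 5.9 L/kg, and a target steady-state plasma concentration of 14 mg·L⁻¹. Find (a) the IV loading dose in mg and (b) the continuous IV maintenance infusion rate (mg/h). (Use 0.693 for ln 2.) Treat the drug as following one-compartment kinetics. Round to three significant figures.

Vd = 5.9 L/kg × 81 kg = 477.9 L
LD = Vd × C = 477.9 × 14 = 6691 mg
CL = 0.693 × Vd / t½ = 0.693 × 477.9 / 40 = 8.280 L/h
Infusion rate = CL × Css = 8.280 × 14 = 115.9 mg/h

(a) 6690 mg; (b) 116 mg/h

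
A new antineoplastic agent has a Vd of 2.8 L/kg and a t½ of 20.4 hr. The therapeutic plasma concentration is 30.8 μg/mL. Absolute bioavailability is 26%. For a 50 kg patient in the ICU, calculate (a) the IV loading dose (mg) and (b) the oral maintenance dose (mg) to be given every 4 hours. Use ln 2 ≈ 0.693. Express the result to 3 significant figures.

Vd = 2.8 L/kg × 50 kg = 140.0 L
LD = Vd × C = 140.0 × 30.8 = 4312 mg
CL = 0.693 × Vd / t½ = 0.693 × 140.0 / 20.4 = 4.756 L/h
D = CL × Css × τ / F = 4.756 × 30.8 × 4 / 0.26 = 2254 mg

(a) 4310 mg; (b) 2250 mg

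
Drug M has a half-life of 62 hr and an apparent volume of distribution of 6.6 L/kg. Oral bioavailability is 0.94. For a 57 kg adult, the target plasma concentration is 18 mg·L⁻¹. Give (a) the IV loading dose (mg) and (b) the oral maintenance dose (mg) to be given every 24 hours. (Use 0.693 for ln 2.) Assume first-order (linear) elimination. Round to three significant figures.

(a) 6770 mg; (b) 1930 mg

Vd(total) = 57 kg × 6.6 L/kg = 376.2 L
LD = Vd × C = 376.2 × 18 = 6772 mg
CL = 0.693 × Vd / t½ = 0.693 × 376.2 / 62 = 4.205 L/h
D = CL × Css × τ / F = 4.205 × 18 × 24 / 0.94 = 1933 mg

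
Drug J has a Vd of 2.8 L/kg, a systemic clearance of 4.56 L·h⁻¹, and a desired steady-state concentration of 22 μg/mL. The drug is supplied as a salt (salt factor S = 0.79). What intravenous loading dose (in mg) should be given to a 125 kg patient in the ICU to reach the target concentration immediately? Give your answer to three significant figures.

9750 mg

Total Vd = 2.8 × 125 = 350.0 L
Loading dose depends on Vd (not clearance): it fills the distribution volume.
LD = Vd × C / S = 350.0 × 22.00 / 0.79 = 9747 mg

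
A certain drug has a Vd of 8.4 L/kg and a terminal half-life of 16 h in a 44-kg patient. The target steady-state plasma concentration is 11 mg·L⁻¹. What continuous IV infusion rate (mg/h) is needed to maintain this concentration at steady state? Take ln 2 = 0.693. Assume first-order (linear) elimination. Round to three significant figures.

176 mg/h

Vd(total) = 44 kg × 8.4 L/kg = 369.6 L
CL = ln 2 · Vd / t½ = 0.693 × 369.6 / 16 = 16.01 L/h
Infusion rate = CL × Css = 16.01 × 11 = 176.1 mg/h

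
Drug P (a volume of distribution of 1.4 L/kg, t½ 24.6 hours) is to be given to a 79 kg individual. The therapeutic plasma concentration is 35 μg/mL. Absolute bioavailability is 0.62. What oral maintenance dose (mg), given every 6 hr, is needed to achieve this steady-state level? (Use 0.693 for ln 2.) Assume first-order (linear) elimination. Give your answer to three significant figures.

1060 mg

Total Vd = 1.4 × 79 = 110.6 L
k = 0.693/24.6 = 0.02817 h⁻¹, so CL = k·Vd = 0.02817 × 110.6 = 3.116 L/h
D = CL × Css × τ / F = 3.116 × 35 × 6 / 0.62 = 1055 mg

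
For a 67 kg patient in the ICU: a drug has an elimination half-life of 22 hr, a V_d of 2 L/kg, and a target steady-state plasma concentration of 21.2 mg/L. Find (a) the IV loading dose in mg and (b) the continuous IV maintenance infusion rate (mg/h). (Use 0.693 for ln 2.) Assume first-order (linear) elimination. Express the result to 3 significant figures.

Vd(total) = 67 kg × 2 L/kg = 134.0 L
LD = Vd × C = 134.0 × 21.2 = 2841 mg
CL = 0.693 × Vd / t½ = 0.693 × 134.0 / 22 = 4.221 L/h
Infusion rate = CL × Css = 4.221 × 21.2 = 89.49 mg/h

(a) 2840 mg; (b) 89.5 mg/h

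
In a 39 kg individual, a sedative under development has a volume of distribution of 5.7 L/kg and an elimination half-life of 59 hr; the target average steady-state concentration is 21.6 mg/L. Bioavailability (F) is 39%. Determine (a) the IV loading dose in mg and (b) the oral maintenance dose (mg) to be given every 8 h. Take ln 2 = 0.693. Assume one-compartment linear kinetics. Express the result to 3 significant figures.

Vd = 5.7 L/kg × 39 kg = 222.3 L
LD = Vd × C = 222.3 × 21.6 = 4802 mg
CL = 0.693 × Vd / t½ = 0.693 × 222.3 / 59 = 2.611 L/h
D = CL × Css × τ / F = 2.611 × 21.6 × 8 / 0.39 = 1157 mg

(a) 4800 mg; (b) 1160 mg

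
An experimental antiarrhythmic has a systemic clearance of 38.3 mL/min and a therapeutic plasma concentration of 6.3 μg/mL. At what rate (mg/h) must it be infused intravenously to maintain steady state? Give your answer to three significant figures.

CL = 38.3 mL/min × 60/1000 = 2.298 L/h
R₀ = 2.298 × 6.3 = 14.48 mg/h

14.5 mg/h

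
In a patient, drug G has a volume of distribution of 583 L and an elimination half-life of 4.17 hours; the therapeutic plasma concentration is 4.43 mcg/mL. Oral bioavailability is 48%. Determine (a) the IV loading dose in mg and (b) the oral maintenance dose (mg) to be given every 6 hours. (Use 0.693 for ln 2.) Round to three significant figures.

LD = Vd × C = 583.0 × 4.43 = 2583 mg
CL = 0.693 × Vd / t½ = 0.693 × 583.0 / 4.17 = 96.89 L/h
D = CL × Css × τ / F = 96.89 × 4.43 × 6 / 0.48 = 5365 mg

(a) 2580 mg; (b) 5370 mg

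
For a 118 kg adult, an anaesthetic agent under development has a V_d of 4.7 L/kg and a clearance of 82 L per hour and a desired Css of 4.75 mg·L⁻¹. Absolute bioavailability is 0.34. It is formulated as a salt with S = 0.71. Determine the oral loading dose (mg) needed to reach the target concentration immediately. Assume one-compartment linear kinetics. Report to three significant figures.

Total Vd = 4.7 × 118 = 554.6 L
LD = Vd × C / F / S = 554.6 × 4.750 / 0.34 / 0.71 = 10910 mg

10900 mg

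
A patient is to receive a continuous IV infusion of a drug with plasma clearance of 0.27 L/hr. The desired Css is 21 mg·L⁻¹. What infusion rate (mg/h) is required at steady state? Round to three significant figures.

5.67 mg/h

Rate = CL × Css = 0.2700 × 21 = 5.670 mg/h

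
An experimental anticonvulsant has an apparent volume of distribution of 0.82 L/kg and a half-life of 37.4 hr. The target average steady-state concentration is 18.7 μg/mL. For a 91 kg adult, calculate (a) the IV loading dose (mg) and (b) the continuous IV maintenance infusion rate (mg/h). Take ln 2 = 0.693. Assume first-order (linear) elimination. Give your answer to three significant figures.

Vd = 0.82 L/kg × 91 kg = 74.62 L
LD = Vd × C = 74.62 × 18.7 = 1395 mg
CL = 0.693 × Vd / t½ = 0.693 × 74.62 / 37.4 = 1.383 L/h
Infusion rate = CL × Css = 1.383 × 18.7 = 25.86 mg/h

(a) 1400 mg; (b) 25.9 mg/h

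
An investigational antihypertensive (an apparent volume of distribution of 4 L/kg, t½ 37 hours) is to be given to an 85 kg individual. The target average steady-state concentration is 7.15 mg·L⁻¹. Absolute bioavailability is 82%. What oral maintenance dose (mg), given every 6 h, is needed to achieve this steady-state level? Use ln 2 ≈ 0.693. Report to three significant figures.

Total Vd = 4 × 85 = 340.0 L
CL = ln 2 · Vd / t½ = 0.693 × 340.0 / 37 = 6.368 L/h
D = CL × Css × τ / F = 6.368 × 7.15 × 6 / 0.82 = 333.2 mg

333 mg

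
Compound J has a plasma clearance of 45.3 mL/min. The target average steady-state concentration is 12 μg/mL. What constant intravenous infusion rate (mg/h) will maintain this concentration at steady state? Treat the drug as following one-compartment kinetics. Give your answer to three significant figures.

32.6 mg/h

CL = 45.3 mL/min = 45.3 × 0.06 = 2.718 L/h
At steady state, infusion rate equals elimination rate: rate in = CL × Css.
R₀ = 2.718 × 12 = 32.62 mg/h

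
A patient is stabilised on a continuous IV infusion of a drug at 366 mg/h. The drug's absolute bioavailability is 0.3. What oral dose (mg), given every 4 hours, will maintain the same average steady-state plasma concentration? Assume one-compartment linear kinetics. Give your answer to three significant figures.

To maintain the same Css, the systemic dosing rate must be unchanged: F·D/τ = infusion rate.
D = rate × τ / F = 366 × 4 / 0.3 = 4880 mg

4880 mg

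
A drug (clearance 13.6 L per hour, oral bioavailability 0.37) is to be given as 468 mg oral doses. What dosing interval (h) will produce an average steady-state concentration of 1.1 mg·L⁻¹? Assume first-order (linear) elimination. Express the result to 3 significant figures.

11.6 h

F·D/τ = CL·Css → τ = F·D / (CL·Css).
τ = 0.37 × 468 / (13.6 × 1.1) = 11.57 h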